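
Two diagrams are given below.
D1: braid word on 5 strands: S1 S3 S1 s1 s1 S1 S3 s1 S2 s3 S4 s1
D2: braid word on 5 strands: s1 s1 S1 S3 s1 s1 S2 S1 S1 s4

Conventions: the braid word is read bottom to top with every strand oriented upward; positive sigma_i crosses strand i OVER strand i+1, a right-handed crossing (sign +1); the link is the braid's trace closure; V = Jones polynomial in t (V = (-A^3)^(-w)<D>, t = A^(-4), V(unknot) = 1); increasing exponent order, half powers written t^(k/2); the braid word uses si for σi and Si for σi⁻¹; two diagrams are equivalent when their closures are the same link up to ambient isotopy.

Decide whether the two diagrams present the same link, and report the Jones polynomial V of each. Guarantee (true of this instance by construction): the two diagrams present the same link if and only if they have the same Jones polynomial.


equivalent: yes
D1 (bracket A^-6; 12 crossings at w = -2): V = 1
D2 (bracket 1; 10 crossings at w = 0): V = 1
key observation: all 2 diagrams share one V(t), hence one class


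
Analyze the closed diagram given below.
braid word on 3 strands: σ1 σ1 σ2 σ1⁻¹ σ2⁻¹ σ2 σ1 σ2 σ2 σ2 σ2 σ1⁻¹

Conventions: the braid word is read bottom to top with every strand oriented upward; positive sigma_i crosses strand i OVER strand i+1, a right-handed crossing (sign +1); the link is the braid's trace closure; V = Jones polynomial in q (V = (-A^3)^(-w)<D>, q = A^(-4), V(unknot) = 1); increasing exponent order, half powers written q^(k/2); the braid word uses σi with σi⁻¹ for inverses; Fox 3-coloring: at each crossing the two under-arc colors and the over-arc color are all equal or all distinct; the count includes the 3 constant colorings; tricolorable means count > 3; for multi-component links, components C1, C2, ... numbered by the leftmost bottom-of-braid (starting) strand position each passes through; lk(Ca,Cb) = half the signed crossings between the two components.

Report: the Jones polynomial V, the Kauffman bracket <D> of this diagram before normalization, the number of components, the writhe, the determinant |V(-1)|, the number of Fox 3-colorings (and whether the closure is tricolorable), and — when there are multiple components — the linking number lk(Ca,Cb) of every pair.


V(q) = q^2 + q^4 - q^5 + q^6 - q^7
bracket: -A^-10 + A^-6 - A^-2 + A^2 + A^10, w = +6
1 component, writhe +6, over 12 crossings
det 5, colorings 3 of 3^12 — not tricolorable
observation: |V(-1)| = 5: so not tricolorable, since 3 does not divide 5


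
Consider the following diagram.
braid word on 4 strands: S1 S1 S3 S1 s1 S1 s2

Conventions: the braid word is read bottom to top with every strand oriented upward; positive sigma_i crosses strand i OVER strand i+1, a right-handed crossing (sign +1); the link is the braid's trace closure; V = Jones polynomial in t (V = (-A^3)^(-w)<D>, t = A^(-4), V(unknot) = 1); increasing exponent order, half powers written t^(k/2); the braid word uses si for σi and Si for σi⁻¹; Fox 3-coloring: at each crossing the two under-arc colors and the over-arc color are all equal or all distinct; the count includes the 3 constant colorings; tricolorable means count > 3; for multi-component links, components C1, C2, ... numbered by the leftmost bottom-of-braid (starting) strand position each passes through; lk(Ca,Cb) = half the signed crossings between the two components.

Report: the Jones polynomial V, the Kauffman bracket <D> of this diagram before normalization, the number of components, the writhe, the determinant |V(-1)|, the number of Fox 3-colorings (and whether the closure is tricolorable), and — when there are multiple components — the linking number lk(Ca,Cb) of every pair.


Jones polynomial: V(t) = -t^-4 + t^-3 + t^-1
<D> = -A^-5 - A^3 + A^7; writhe -3
components 1, writhe -3 (7 crossings)
3-colorings: 9 of 3^7, det 3 — tricolorable
note: |V(-1)| = 3: so tricolorable, since 3 divides 3


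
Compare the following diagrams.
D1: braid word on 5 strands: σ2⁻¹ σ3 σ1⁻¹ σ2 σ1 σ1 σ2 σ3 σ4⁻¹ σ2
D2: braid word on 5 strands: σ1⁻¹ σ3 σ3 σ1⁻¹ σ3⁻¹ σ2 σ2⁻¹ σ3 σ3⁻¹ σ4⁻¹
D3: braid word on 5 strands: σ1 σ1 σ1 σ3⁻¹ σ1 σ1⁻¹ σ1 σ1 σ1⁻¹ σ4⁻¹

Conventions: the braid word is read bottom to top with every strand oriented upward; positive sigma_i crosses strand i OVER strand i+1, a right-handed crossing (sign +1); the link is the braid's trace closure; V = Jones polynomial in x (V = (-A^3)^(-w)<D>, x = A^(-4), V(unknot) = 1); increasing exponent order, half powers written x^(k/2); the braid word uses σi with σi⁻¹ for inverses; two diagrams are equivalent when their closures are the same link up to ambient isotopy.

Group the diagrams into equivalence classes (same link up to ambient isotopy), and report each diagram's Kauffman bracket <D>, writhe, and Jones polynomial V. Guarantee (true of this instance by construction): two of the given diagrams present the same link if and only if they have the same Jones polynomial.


classes: {D1} | {D2} | {D3}
V(D1) = x - x^2 + 2x^3 - x^4 + 2x^5 + x^7  [10 crossings, <D> = A^-16 + 2A^-8 - A^-4 + 2 - A^4 + A^8, w = +4]
V(D2) = x^-3 + x^-2 + x^-1 + 1  (w -2, c 10, <D> = A^-6 + A^-2 + A^2 + A^6)
V(D3) = x + x^2 + x^3 + x^6  [10 crossings, <D> = A^-18 + A^-6 + A^-2 + A^2, w = +2]
note: V(x) takes 3 values over 3 diagrams, fixing the grouping


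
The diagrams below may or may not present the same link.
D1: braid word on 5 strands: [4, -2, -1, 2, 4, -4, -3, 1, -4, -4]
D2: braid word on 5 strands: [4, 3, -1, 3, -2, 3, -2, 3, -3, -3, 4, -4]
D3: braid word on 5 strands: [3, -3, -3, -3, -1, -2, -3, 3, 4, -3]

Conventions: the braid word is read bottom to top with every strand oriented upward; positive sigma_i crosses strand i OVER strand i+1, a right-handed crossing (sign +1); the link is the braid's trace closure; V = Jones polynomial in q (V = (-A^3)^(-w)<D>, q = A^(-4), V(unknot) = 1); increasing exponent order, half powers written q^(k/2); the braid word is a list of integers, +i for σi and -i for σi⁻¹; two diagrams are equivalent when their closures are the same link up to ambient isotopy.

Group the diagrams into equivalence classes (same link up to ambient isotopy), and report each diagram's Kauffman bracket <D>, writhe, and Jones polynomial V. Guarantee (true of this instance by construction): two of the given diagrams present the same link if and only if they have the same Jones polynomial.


classes: {D1} | {D2} | {D3}
V(D1) = 1  [10 crossings, <D> = A^-6, w = -2]
V(D2) = q^-2 - q^-1 + 1 - q + q^2  (w 0, c 12, <D> = A^-8 - A^-4 + 1 - A^4 + A^8)
V(D3) = -q^-4 + q^-3 + q^-1  (w -4, c 10, <D> = A^-8 + 1 - A^4)
insight: 3 classes among 3 diagrams; unequal V(q) rules out equality


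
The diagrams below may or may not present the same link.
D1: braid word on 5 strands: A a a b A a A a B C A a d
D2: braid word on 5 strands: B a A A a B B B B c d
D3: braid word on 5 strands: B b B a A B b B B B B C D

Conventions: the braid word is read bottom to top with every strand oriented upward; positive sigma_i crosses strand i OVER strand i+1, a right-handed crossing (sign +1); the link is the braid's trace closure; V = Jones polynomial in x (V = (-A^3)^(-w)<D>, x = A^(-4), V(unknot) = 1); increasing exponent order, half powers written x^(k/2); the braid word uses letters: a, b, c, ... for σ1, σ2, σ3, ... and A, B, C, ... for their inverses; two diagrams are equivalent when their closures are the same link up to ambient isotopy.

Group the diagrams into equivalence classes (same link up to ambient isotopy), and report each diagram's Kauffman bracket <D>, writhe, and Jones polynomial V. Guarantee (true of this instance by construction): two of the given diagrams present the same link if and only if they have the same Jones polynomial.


equivalence classes: {D1} | {D2, D3}
D1 (bracket A + A^5; 13 crossings at w = +1): V = -x^(-1/2) - x^(1/2)
V(D2) = x^(-15/2) - x^(-7/2) - x^(-5/2) - x^(-3/2)  (w -3, c 11, <D> = A^-3 + A + A^5 - A^21)
V(D3) = x^(-15/2) - x^(-7/2) - x^(-5/2) - x^(-3/2)  (w -7, c 13, <D> = A^-15 + A^-11 + A^-7 - A^9)
observation: 2 classes among 3 diagrams; unequal V(x) rules out equality


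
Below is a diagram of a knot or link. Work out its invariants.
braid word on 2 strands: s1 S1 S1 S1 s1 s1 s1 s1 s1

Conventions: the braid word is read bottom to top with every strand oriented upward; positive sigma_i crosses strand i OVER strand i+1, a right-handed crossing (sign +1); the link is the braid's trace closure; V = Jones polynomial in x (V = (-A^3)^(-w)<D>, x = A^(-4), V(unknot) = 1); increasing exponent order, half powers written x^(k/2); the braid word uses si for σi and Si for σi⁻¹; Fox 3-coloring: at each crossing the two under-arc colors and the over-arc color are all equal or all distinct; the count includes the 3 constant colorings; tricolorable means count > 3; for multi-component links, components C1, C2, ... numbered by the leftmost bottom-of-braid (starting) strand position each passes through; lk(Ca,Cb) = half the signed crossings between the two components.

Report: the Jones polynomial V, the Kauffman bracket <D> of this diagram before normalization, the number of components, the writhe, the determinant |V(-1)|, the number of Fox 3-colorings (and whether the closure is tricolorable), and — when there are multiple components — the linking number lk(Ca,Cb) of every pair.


Jones polynomial: V(x) = x + x^3 - x^4
<D> = A^-7 - A^-3 - A^5; writhe +3
components 1, writhe +3 (9 crossings)
3-colorings: 9 of 3^9, det 3 — tricolorable
note: a (2,3) torus form — a single generator 3 times


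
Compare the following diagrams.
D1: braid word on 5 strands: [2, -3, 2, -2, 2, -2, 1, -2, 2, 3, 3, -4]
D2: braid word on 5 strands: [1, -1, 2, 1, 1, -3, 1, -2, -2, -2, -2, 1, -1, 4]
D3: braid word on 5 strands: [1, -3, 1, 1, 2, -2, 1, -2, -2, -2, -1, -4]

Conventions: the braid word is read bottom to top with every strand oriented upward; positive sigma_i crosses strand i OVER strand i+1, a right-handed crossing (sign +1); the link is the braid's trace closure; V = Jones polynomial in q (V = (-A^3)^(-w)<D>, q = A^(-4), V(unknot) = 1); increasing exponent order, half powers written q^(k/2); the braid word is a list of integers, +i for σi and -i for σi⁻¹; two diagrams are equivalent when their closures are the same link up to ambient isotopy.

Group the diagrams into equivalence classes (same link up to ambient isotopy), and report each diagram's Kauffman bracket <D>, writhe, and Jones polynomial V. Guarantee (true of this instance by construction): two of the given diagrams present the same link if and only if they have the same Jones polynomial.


equivalence classes: {D1} | {D2, D3}
D1 (bracket A^6; 12 crossings at w = +2): V = 1
D2 (bracket -A^-12 + A^-8 - A^-4 + 3 - A^4 + A^8 - A^12; 14 crossings at w = 0): V = -q^-3 + q^-2 - q^-1 + 3 - q + q^2 - q^3
V(D3) = -q^-3 + q^-2 - q^-1 + 3 - q + q^2 - q^3  [12 crossings, <D> = -A^-18 + A^-14 - A^-10 + 3A^-6 - A^-2 + A^2 - A^6, w = -2]
key observation: 2 values of V(q) split the 3 diagrams


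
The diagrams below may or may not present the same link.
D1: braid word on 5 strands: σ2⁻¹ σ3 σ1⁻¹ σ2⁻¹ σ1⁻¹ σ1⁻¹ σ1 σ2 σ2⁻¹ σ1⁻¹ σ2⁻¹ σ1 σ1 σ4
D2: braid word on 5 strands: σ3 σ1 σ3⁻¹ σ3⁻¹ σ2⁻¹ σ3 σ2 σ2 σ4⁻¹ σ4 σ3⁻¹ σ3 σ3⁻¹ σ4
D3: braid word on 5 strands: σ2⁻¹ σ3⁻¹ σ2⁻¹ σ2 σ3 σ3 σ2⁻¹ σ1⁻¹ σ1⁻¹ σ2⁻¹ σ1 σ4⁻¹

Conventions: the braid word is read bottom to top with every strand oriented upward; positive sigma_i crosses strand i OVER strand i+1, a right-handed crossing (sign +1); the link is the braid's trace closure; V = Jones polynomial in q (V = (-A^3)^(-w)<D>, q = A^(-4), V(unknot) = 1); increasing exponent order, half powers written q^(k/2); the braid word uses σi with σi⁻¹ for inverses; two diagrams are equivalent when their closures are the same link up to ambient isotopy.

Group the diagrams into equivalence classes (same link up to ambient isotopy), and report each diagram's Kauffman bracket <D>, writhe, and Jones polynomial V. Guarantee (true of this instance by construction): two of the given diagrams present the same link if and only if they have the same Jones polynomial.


grouping into links: {D1, D3} | {D2}
V(D1) = -q^-6 + q^-5 - q^-4 + 2q^-3 - q^-2 + q^-1  (w -2, c 14, <D> = A^-2 - A^2 + 2A^6 - A^10 + A^14 - A^18)
D2 (bracket A^-2 - A^2 + A^6 - A^10 + A^14; 14 crossings at w = +2): V = q^-2 - q^-1 + 1 - q + q^2
V(D3) = -q^-6 + q^-5 - q^-4 + 2q^-3 - q^-2 + q^-1  (w -4, c 12, <D> = A^-8 - A^-4 + 2 - A^4 + A^8 - A^12)
key observation: V(q) takes 2 values over 3 diagrams, fixing the grouping


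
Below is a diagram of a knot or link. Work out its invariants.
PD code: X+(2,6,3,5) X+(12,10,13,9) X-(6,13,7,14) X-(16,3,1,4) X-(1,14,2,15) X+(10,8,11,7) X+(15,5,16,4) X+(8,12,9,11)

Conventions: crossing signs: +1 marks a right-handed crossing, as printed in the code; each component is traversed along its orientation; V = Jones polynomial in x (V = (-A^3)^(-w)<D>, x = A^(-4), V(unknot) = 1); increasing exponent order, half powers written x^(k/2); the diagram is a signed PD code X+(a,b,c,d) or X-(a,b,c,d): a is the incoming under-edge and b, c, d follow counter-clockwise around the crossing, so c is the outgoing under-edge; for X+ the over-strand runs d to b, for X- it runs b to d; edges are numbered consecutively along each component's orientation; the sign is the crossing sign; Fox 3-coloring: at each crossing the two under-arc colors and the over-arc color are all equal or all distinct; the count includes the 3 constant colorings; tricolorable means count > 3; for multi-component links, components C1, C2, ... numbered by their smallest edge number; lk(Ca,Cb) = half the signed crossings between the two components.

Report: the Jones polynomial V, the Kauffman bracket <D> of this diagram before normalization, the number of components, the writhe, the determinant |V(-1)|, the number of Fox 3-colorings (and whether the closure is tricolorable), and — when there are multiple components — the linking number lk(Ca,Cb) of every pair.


Jones polynomial: V(x) = x + x^3 - x^4
<D> = -A^-10 + A^-6 + A^2; writhe +2
components 1, writhe +2 (8 crossings)
3-colorings: 9 of 3^8, det 3 — tricolorable
note: V spans 3 powers of x: at least 3 crossings in any diagram


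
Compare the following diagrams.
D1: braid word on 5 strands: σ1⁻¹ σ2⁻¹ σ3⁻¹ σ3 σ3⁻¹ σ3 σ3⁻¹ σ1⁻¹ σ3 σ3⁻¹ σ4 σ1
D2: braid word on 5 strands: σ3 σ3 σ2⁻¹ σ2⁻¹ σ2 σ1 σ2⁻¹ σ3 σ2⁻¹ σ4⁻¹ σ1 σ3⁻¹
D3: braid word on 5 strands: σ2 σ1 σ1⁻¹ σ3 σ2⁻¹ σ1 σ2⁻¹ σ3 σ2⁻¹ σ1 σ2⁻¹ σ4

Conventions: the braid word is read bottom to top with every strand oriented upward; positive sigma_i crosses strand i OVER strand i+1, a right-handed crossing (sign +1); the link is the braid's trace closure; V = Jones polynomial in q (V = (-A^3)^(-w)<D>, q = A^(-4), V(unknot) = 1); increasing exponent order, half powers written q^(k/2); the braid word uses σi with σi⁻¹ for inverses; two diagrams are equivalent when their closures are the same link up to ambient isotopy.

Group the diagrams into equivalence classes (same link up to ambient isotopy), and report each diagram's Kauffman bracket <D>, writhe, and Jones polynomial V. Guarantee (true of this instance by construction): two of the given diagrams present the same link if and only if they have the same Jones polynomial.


equivalence classes: {D1} | {D2, D3}
D1 (bracket A^-6; 12 crossings at w = -2): V = 1
V(D2) = -q^-3 + 3q^-2 - 3q^-1 + 4 - 4q + 3q^2 - 2q^3 + q^4  [12 crossings, <D> = A^-16 - 2A^-12 + 3A^-8 - 4A^-4 + 4 - 3A^4 + 3A^8 - A^12, w = 0]
V(D3) = -q^-3 + 3q^-2 - 3q^-1 + 4 - 4q + 3q^2 - 2q^3 + q^4  [12 crossings, <D> = A^-10 - 2A^-6 + 3A^-2 - 4A^2 + 4A^6 - 3A^10 + 3A^14 - A^18, w = +2]
key observation: 2 classes among 3 diagrams; unequal V(q) rules out equality


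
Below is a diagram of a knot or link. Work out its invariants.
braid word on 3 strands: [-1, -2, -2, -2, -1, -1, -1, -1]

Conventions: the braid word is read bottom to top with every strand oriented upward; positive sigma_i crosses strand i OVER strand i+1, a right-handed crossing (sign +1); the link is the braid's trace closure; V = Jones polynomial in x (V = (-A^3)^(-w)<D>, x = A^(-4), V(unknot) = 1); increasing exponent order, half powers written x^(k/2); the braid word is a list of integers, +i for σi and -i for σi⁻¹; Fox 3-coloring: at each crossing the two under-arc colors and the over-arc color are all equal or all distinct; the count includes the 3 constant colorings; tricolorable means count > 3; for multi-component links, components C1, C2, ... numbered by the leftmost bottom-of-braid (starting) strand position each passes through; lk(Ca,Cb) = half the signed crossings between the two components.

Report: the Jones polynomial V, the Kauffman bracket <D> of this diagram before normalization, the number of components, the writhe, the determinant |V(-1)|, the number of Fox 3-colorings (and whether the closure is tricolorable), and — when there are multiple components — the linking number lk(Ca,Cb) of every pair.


V(x) = x^-11 - 2x^-10 + 2x^-9 - 3x^-8 + 2x^-7 - 2x^-6 + 2x^-5 + x^-3
bracket: A^-12 + 2A^-4 - 2 + 2A^4 - 3A^8 + 2A^12 - 2A^16 + A^20, w = -8
1 component, writhe -8, over 8 crossings
det 15, colorings 9 of 3^8 — tricolorable
observation: w = -8 shifts under R1 moves; the (-A^3)^(8) factor cancels that in V


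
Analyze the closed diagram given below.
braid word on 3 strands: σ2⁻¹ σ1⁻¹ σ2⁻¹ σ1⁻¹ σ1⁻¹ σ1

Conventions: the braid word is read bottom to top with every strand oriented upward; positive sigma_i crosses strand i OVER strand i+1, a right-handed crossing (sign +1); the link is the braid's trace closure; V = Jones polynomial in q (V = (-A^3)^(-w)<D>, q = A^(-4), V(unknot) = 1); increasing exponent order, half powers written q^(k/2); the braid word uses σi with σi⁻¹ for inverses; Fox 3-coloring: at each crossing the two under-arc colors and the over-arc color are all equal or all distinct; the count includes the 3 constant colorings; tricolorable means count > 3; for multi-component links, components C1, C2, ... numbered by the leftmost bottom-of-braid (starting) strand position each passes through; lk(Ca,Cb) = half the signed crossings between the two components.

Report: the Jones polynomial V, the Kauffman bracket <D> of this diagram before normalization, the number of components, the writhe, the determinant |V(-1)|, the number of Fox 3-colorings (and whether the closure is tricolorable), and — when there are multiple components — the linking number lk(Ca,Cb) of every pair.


V(q) = -q^-4 + q^-3 + q^-1
bracket: A^-8 + 1 - A^4, w = -4
1 component, writhe -4, over 6 crossings
det 3, colorings 9 of 3^6 — tricolorable
observation: |V(-1)| = 3: so tricolorable, since 3 divides 3


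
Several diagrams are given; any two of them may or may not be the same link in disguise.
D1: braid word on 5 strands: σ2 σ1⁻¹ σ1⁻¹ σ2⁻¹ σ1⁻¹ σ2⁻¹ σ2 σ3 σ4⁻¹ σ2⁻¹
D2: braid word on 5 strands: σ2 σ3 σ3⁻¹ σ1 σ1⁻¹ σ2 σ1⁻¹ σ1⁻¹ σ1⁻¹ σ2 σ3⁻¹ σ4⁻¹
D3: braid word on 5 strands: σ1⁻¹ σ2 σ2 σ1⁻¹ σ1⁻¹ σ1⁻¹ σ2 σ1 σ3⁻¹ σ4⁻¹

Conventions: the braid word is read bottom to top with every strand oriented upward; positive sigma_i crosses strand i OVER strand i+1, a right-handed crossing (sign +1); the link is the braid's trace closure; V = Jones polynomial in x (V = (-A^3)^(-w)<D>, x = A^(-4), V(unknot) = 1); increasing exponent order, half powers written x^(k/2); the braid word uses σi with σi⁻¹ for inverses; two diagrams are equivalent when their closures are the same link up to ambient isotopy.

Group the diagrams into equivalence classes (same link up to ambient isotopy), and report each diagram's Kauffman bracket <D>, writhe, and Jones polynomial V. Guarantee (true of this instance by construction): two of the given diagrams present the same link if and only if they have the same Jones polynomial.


equivalence classes: {D1} | {D2, D3}
D1 (bracket A^-8 + 1 - A^4; 10 crossings at w = -4): V = -x^-4 + x^-3 + x^-1
V(D2) = -x^-3 + x^-2 - x^-1 + 3 - x + x^2 - x^3  [12 crossings, <D> = -A^-18 + A^-14 - A^-10 + 3A^-6 - A^-2 + A^2 - A^6, w = -2]
D3 (bracket -A^-18 + A^-14 - A^-10 + 3A^-6 - A^-2 + A^2 - A^6; 10 crossings at w = -2): V = -x^-3 + x^-2 - x^-1 + 3 - x + x^2 - x^3
key observation: comparing 3 Jones polynomials yields 2 groups


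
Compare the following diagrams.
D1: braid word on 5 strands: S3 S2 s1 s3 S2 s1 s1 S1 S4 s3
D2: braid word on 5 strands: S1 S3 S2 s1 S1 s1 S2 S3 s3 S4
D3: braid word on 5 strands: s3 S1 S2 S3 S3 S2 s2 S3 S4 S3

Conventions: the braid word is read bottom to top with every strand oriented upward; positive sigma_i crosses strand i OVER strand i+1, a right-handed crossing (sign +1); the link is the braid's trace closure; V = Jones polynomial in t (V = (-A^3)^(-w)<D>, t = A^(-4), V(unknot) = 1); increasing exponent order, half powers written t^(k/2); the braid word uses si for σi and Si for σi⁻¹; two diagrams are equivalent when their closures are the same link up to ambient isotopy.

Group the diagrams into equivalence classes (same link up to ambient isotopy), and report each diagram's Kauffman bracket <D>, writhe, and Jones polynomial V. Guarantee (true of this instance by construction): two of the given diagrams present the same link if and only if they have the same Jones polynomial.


grouping into links: {D1} | {D2} | {D3}
V(D1) = t^-2 - t^-1 + 1 - t + t^2  (w 0, c 10, <D> = A^-8 - A^-4 + 1 - A^4 + A^8)
V(D2) = 1  (w -4, c 10, <D> = A^-12)
D3 (bracket A^-14 + A^-6 - A^-2; 10 crossings at w = -6): V = -t^-4 + t^-3 + t^-1
why: comparing 3 Jones polynomials yields 3 groups


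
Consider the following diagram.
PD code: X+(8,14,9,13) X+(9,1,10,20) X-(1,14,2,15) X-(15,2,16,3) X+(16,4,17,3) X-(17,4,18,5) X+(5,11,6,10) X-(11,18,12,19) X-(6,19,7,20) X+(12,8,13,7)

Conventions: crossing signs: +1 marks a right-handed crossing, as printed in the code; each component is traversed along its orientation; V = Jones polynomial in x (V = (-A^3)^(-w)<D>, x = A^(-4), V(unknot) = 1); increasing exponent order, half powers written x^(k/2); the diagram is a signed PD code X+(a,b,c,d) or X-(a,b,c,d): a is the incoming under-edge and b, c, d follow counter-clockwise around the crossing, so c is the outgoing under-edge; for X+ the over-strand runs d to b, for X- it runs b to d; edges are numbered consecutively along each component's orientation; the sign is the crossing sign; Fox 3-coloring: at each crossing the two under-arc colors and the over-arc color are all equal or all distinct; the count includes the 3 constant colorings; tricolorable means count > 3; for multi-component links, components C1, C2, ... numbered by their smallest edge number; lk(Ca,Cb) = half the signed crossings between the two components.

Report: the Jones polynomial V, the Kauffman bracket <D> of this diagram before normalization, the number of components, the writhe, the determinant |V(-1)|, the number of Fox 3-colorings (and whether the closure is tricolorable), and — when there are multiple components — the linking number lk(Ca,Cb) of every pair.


V(x) = -x^-3 + x^-2 - x^-1 + 3 - x + x^2 - x^3
bracket: -A^-12 + A^-8 - A^-4 + 3 - A^4 + A^8 - A^12, w = 0
1 component, writhe 0, over 10 crossings
det 9, colorings 27 of 3^10 — tricolorable
observation: palindromic: swapping x for 1/x fixes V


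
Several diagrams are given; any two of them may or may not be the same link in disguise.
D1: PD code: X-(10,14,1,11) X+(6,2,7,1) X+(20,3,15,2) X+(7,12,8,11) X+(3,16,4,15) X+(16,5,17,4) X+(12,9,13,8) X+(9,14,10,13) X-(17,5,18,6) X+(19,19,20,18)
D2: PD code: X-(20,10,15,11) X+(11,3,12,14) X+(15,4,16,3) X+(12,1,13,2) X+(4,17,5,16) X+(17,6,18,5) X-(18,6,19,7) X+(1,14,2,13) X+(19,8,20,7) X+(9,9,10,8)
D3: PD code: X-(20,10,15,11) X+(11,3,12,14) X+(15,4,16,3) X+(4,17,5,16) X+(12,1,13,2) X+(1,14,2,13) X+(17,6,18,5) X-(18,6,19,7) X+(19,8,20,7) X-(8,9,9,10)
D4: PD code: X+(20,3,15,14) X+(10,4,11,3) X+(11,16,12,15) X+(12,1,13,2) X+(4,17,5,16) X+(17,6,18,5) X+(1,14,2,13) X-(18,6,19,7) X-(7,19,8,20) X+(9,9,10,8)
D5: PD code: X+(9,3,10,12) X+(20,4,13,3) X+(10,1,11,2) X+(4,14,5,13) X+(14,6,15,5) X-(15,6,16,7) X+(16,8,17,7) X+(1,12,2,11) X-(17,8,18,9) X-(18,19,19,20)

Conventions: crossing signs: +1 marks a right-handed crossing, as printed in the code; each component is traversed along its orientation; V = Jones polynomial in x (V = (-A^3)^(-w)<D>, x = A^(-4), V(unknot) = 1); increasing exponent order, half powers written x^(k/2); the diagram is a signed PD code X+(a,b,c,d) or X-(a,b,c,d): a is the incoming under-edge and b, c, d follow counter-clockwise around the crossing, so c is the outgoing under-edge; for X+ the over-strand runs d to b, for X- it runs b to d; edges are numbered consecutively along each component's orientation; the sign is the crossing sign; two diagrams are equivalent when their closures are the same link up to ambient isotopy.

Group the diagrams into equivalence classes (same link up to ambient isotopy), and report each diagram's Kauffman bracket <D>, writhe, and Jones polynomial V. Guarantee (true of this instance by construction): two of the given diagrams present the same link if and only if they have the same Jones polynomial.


grouping into links: {D1, D2, D3, D4, D5}
V(D1) = x + 2x^3 + x^5  (w +6, c 10, <D> = A^-2 + 2A^6 + A^14)
D2 (bracket A^-2 + 2A^6 + A^14; 10 crossings at w = +6): V = x + 2x^3 + x^5
D3 (bracket A^-8 + 2 + A^8; 10 crossings at w = +4): V = x + 2x^3 + x^5
V(D4) = x + 2x^3 + x^5  [10 crossings, <D> = A^-2 + 2A^6 + A^14, w = +6]
D5 (bracket A^-8 + 2 + A^8; 10 crossings at w = +4): V = x + 2x^3 + x^5
why: all 5 diagrams share one V(x), hence one class


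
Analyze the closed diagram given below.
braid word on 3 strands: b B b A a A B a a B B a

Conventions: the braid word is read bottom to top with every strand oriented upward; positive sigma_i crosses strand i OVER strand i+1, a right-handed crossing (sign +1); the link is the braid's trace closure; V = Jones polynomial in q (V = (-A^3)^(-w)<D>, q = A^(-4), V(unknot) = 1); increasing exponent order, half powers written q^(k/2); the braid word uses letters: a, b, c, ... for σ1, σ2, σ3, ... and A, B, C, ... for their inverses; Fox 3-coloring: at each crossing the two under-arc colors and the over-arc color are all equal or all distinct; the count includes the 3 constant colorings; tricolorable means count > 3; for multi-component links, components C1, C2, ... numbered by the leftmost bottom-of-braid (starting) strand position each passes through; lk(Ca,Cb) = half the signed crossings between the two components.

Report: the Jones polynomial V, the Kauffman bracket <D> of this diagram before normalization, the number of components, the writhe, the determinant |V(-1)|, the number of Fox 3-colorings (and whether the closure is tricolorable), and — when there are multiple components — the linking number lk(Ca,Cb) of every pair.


V(q) = -q^-3 + q^-2 - q^-1 + 3 - q + q^2 - q^3
bracket: -A^-12 + A^-8 - A^-4 + 3 - A^4 + A^8 - A^12, w = 0
1 component, writhe 0, over 12 crossings
det 9, colorings 27 of 3^12 — tricolorable
observation: inverse pairs cancel, leaving σ2 σ1⁻¹ σ2⁻¹ σ1 σ1 σ2⁻¹ σ2⁻¹ σ1


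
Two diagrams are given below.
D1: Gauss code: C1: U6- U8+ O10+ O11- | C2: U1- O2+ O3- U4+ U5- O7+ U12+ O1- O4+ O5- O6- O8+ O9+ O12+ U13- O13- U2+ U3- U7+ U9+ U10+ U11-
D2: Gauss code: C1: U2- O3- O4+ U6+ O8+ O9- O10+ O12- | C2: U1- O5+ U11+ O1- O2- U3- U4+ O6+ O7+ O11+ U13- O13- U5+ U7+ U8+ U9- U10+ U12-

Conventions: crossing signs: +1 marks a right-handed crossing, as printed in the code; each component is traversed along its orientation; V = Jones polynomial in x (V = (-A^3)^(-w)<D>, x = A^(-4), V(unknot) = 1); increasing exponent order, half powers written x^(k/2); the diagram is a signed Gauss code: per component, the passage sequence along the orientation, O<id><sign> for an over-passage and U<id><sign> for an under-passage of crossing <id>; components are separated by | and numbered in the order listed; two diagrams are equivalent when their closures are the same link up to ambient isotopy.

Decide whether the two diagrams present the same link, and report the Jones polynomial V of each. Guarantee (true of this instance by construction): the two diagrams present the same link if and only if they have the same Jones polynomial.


same link: yes
V(D1) = -x^(-1/2) - x^(1/2)  [13 crossings, <D> = A + A^5, w = +1]
V(D2) = -x^(-1/2) - x^(1/2)  (w +1, c 13, <D> = A + A^5)
note: from 13 to 13 crossings by R-moves: one link, two diagrams


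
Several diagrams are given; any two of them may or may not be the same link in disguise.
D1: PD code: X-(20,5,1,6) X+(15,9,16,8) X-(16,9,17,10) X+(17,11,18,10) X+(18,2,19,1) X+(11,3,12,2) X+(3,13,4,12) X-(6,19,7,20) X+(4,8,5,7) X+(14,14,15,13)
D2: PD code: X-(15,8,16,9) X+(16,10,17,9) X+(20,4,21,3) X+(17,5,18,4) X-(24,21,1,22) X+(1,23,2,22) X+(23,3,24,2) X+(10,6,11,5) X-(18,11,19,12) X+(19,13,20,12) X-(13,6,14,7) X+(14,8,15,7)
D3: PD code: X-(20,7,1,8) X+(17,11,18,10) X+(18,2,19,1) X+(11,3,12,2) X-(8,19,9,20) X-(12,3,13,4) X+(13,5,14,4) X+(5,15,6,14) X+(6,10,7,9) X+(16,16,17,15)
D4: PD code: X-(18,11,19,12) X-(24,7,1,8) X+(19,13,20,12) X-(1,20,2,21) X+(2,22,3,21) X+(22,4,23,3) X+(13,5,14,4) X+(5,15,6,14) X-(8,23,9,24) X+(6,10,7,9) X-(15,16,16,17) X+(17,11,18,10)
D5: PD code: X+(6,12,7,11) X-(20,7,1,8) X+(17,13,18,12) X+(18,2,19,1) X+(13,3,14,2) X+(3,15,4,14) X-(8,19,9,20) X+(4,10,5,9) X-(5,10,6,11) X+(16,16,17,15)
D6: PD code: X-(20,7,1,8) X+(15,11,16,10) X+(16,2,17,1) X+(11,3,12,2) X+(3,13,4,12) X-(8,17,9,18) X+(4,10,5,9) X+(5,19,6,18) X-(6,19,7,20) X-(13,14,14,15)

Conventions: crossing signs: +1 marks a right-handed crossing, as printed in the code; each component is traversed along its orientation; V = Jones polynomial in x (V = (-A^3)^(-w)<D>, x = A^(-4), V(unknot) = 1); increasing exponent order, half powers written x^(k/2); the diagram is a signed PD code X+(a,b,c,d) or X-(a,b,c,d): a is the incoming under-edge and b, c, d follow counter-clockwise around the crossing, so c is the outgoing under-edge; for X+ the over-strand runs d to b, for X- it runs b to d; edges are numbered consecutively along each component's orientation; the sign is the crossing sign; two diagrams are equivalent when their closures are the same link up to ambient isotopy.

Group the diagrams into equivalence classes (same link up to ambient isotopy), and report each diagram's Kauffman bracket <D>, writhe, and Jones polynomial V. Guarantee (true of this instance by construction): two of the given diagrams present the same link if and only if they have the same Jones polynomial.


equivalence classes: {D1, D3, D4, D5, D6} | {D2}
D1 (bracket A^-8 - 2A^-4 + 2 - 2A^4 + 2A^8 - A^12 + A^16; 10 crossings at w = +4): V = x^-1 - 1 + 2x - 2x^2 + 2x^3 - 2x^4 + x^5
V(D2) = 1  [12 crossings, <D> = A^12, w = +4]
V(D3) = x^-1 - 1 + 2x - 2x^2 + 2x^3 - 2x^4 + x^5  (w +4, c 10, <D> = A^-8 - 2A^-4 + 2 - 2A^4 + 2A^8 - A^12 + A^16)
V(D4) = x^-1 - 1 + 2x - 2x^2 + 2x^3 - 2x^4 + x^5  (w +2, c 12, <D> = A^-14 - 2A^-10 + 2A^-6 - 2A^-2 + 2A^2 - A^6 + A^10)
D5 (bracket A^-8 - 2A^-4 + 2 - 2A^4 + 2A^8 - A^12 + A^16; 10 crossings at w = +4): V = x^-1 - 1 + 2x - 2x^2 + 2x^3 - 2x^4 + x^5
V(D6) = x^-1 - 1 + 2x - 2x^2 + 2x^3 - 2x^4 + x^5  (w +2, c 10, <D> = A^-14 - 2A^-10 + 2A^-6 - 2A^-2 + 2A^2 - A^6 + A^10)
observation: 2 classes among 6 diagrams; unequal V(x) rules out equality


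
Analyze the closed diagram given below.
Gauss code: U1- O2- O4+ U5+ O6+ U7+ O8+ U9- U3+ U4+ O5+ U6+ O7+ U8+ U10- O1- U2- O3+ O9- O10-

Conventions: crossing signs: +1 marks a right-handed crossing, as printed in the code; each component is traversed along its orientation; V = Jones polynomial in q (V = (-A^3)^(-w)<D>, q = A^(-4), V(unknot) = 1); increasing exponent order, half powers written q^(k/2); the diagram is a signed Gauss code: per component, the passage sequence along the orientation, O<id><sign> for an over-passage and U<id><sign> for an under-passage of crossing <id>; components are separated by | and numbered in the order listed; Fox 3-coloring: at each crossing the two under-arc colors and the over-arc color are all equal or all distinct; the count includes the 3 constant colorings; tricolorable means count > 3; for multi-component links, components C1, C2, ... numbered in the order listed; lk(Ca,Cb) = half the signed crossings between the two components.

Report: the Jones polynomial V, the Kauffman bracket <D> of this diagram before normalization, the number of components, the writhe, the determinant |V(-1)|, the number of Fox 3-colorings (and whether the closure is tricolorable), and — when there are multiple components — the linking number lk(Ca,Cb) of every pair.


V = -q^-2 + q^-1 - 1 + 3q - 2q^2 + 3q^3 - 2q^4 + q^5 - q^6
<D> = -A^-18 + A^-14 - 2A^-10 + 3A^-6 - 2A^-2 + 3A^2 - A^6 + A^10 - A^14 (w = +2)
1 component over 10 crossings, w = +2
9 Fox colorings among 3^10, |V(-1)| = 15: tricolorable
why: V spans 8 powers of q: at least 8 crossings in any diagram


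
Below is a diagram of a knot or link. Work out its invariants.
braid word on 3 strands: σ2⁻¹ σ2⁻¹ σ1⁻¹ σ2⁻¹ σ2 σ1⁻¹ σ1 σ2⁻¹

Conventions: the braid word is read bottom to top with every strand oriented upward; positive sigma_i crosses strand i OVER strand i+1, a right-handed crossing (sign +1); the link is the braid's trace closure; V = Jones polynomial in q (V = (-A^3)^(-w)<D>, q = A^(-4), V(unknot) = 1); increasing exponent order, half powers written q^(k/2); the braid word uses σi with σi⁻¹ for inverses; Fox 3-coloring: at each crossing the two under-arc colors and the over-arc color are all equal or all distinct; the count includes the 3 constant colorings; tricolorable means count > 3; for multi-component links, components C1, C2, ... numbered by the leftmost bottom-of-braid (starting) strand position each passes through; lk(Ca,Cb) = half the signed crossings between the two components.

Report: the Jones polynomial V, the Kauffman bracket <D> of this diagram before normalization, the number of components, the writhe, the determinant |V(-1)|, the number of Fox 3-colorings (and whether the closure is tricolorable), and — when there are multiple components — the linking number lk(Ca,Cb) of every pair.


Jones polynomial: V(q) = -q^-4 + q^-3 + q^-1
<D> = A^-8 + 1 - A^4; writhe -4
components 1, writhe -4 (8 crossings)
3-colorings: 9 of 3^8, det 3 — tricolorable
note: the span of V is 3, forcing >= 3 crossings in any diagram


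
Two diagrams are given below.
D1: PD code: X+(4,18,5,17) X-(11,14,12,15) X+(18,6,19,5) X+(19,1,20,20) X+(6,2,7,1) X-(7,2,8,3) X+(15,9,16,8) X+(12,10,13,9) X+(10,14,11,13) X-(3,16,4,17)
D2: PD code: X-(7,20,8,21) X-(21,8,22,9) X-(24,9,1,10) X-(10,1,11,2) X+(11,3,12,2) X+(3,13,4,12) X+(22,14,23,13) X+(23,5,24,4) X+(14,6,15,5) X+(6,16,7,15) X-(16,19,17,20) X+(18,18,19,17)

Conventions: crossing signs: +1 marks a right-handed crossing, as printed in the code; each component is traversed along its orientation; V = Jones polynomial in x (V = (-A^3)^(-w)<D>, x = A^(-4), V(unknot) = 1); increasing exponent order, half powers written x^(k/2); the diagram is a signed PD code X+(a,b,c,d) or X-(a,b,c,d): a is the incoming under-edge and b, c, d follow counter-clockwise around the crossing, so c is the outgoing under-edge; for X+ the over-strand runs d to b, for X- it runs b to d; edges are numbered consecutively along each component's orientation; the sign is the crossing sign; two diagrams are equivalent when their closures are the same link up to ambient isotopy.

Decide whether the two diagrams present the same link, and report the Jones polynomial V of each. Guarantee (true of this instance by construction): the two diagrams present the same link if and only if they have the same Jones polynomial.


equivalent: yes
D1 (bracket A^12; 10 crossings at w = +4): V = 1
D2 (bracket A^6; 12 crossings at w = +2): V = 1
key observation: one V(x) for all 2 diagrams — one class (guaranteed)


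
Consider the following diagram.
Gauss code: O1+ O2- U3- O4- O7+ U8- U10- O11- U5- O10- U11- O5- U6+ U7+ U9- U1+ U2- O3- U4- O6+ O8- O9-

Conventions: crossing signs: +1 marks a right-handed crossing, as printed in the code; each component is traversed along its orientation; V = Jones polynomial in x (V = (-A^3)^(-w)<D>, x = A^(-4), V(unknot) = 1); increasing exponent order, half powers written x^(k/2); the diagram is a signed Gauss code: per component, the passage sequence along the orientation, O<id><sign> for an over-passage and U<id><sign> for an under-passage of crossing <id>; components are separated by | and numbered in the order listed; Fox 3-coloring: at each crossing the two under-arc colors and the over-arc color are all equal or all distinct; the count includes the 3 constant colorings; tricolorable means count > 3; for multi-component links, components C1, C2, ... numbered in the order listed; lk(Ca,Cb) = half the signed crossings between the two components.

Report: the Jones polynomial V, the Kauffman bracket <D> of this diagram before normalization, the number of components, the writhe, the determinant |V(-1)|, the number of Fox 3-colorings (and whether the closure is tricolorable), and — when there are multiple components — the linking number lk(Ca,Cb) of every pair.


V = x^-8 - 2x^-7 + x^-6 - 2x^-5 + 2x^-4 + x^-2
<D> = -A^-7 - 2A + 2A^5 - A^9 + 2A^13 - A^17 (w = -5)
1 component over 11 crossings, w = -5
27 Fox colorings among 3^11, |V(-1)| = 9: tricolorable
why: w = -5 (over 11 crossings) is diagram-only; (-A^3)^(5) removes it from V


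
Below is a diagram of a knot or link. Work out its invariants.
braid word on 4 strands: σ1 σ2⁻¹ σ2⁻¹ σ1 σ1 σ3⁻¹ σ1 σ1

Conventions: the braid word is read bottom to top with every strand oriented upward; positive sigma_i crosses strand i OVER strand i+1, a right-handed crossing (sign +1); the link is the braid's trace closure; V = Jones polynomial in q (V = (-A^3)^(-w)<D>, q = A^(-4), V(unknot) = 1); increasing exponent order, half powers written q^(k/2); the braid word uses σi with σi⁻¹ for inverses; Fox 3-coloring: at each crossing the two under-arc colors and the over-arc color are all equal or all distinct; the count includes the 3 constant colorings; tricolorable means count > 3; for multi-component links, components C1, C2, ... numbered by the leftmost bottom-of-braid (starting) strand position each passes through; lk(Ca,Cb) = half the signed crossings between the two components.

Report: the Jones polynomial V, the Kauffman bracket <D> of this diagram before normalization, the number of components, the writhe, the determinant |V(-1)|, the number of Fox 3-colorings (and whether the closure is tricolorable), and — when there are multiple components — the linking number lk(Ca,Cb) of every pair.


V = -q^(-1/2) - 2q^(3/2) + q^(5/2) - 2q^(7/2) + 2q^(9/2) - q^(11/2) + q^(13/2)
<D> = A^-20 - A^-16 + 2A^-12 - 2A^-8 + A^-4 - 2 - A^8 (w = +2)
2 components over 8 crossings, w = +2
lk(C1,C2): -1
3 Fox colorings among 3^8, |V(-1)| = 10: not tricolorable
why: det 10 = |V(-1)|; not divisible by 3, so not tricolorable


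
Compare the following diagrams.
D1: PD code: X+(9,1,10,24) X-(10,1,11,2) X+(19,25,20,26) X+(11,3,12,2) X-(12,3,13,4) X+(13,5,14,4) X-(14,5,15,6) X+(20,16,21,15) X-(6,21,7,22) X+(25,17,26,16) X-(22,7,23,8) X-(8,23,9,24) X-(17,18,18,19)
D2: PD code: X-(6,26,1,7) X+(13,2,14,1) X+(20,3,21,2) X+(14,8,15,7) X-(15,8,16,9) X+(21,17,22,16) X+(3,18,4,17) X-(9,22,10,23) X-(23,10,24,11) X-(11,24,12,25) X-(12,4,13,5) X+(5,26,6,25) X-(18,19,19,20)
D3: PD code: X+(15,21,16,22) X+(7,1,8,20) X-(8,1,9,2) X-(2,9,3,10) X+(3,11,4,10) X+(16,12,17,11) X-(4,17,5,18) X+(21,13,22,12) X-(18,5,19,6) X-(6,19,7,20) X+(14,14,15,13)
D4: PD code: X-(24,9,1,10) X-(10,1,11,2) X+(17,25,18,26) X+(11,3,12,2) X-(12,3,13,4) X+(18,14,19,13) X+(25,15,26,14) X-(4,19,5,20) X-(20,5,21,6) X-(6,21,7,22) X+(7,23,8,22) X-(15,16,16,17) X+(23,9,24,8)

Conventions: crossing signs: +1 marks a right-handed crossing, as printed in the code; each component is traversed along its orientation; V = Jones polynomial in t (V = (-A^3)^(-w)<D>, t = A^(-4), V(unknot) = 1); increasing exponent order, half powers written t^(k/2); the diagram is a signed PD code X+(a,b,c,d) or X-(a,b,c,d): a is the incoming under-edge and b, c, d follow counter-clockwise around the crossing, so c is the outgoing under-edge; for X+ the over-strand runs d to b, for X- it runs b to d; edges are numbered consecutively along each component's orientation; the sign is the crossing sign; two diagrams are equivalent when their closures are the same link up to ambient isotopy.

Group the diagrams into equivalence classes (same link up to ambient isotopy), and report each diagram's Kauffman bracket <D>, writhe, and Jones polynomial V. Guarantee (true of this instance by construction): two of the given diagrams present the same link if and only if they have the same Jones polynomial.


equivalence classes: {D1, D2, D3, D4}
D1 (bracket A^-9 + 2A^-1 - A^3 + A^7 - A^11; 13 crossings at w = -1): V = t^(-7/2) - t^(-5/2) + t^(-3/2) - 2t^(-1/2) - t^(3/2)
V(D2) = t^(-7/2) - t^(-5/2) + t^(-3/2) - 2t^(-1/2) - t^(3/2)  [13 crossings, <D> = A^-9 + 2A^-1 - A^3 + A^7 - A^11, w = -1]
D3 (bracket A^-3 + 2A^5 - A^9 + A^13 - A^17; 11 crossings at w = +1): V = t^(-7/2) - t^(-5/2) + t^(-3/2) - 2t^(-1/2) - t^(3/2)
V(D4) = t^(-7/2) - t^(-5/2) + t^(-3/2) - 2t^(-1/2) - t^(3/2)  (w -1, c 13, <D> = A^-9 + 2A^-1 - A^3 + A^7 - A^11)
key observation: one V(t) for all 4 diagrams — one class (guaranteed)
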